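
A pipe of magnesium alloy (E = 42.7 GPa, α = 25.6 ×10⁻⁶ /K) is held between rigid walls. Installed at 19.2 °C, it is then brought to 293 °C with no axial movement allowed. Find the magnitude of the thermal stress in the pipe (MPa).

ΔT = 273.8 K. Constrained thermal stress σ = E·α·ΔT = 42.70×10³ MPa × 25.6×10⁻⁶ × 273.8 = 299 MPa (compressive).

299 MPa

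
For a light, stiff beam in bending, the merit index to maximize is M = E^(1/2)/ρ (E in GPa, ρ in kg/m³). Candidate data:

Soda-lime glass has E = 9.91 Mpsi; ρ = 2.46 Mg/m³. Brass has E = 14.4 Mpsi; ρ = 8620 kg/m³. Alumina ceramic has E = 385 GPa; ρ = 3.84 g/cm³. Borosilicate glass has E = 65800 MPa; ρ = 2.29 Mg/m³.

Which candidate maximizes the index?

alumina ceramic

Convert each candidate to consistent units, then evaluate M:
  soda-lime glass: E = 68.33 GPa, ρ = 2460 kg/m³
  brass: E = 99.28 GPa, ρ = 8620 kg/m³
  alumina ceramic: E = 385.0 GPa, ρ = 3840 kg/m³
  borosilicate glass: E = 65.80 GPa, ρ = 2290 kg/m³
  alumina ceramic: M = 5.11×10⁻³
  borosilicate glass: M = 3.54×10⁻³
  soda-lime glass: M = 3.36×10⁻³
  brass: M = 1.16×10⁻³
Alumina ceramic ranks first.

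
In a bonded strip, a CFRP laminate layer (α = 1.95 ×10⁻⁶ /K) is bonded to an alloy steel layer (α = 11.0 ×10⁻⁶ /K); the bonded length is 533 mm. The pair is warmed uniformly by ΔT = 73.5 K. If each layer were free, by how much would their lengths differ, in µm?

355 µm

Δα = |1.95 − 11.0|×10⁻⁶/K = 9.05×10⁻⁶/K.
ΔL_mismatch = Δα·L·ΔT = 9.05×10⁻⁶ × 533.0 mm × 73.5 K = 355 µm.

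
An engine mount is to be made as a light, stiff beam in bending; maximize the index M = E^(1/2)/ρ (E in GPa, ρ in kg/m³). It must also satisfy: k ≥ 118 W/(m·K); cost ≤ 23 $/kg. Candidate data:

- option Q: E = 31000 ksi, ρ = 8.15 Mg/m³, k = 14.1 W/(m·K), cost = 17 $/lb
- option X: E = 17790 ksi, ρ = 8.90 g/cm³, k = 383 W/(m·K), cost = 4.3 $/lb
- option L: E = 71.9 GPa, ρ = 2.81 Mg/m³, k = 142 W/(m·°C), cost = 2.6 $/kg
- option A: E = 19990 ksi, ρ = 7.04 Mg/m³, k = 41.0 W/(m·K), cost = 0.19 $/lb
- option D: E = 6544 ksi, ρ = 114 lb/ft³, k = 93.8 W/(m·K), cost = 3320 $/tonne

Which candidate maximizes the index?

option L

Screen on constraints: k ≥ 118 W/(m·K); cost ≤ 23 $/kg. Survivors: option X, option L.
Convert each candidate to consistent units, then evaluate M:
  option X: E = 122.7 GPa, ρ = 8900 kg/m³
  option L: E = 71.90 GPa, ρ = 2810 kg/m³
  option L: M = 3.02×10⁻³
  option X: M = 1.24×10⁻³
Option L ranks first.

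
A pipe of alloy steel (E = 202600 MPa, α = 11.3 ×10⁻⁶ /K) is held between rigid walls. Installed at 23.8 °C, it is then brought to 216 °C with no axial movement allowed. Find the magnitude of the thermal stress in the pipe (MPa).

E = 202600 MPa = 202.6 GPa.
ΔT = 192.2 K. Constrained thermal stress σ = E·α·ΔT = 202.6×10³ MPa × 11.3×10⁻⁶ × 192.2 = 440 MPa (compressive).

440 MPa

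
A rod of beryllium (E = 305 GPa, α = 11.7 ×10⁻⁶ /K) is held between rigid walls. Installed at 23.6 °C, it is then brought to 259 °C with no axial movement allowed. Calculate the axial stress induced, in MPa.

ΔT = 235.4 K. Constrained thermal stress σ = E·α·ΔT = 305.0×10³ MPa × 11.7×10⁻⁶ × 235.4 = 840 MPa (compressive).

840 MPa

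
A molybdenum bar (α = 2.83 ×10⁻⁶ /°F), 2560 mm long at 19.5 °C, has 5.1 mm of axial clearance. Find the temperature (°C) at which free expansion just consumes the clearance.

411 °C

α = 2.83×10⁻⁶/°F × 9/5 = 5.09×10⁻⁶/K.
α·L₀·ΔT = 5.1 mm ⇒ ΔT = 5.1 / (5.09×10⁻⁶ × 2560.0) = 391.1 K.
T = 19.5 + 391.1 = 410.6 °C.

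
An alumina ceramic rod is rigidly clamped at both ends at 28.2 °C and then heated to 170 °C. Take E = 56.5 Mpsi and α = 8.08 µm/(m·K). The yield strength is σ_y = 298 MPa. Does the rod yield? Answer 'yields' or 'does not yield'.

E = 56.5 Mpsi = 389.6 GPa.
ΔT = 141.8 K. Constrained thermal stress σ = E·α·ΔT = 389.6×10³ MPa × 8.08×10⁻⁶ × 141.8 = 446 MPa (compressive).
Compare to σ_y = 298 MPa: σ ≥ σ_y, so it yields.

yields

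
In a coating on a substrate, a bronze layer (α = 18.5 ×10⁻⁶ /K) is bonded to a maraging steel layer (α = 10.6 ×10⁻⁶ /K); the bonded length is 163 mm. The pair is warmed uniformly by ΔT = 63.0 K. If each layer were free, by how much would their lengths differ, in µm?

Δα = |18.5 − 10.6|×10⁻⁶/K = 7.90×10⁻⁶/K.
ΔL_mismatch = Δα·L·ΔT = 7.90×10⁻⁶ × 163.0 mm × 63.0 K = 81.1 µm.

81.1 µm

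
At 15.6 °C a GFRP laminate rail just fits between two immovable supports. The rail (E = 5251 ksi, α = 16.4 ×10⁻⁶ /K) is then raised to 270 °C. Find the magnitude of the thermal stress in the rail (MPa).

151 MPa

E = 5251 ksi = 36.20 GPa.
ΔT = 254.4 K. Constrained thermal stress σ = E·α·ΔT = 36.20×10³ MPa × 16.4×10⁻⁶ × 254.4 = 151 MPa (compressive).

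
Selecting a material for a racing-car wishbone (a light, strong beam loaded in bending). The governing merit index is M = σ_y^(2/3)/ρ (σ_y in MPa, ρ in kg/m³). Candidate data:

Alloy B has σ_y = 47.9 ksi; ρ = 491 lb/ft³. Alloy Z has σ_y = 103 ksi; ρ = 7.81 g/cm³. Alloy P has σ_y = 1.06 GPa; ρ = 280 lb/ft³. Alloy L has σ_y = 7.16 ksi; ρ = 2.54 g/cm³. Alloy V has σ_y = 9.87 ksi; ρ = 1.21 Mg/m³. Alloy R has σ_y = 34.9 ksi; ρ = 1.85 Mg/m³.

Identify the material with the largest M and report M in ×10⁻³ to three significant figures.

alloy P, M = 23.2×10⁻³

In SI units:
  alloy B: σ_y = 330.3 MPa, ρ = 7865 kg/m³
  alloy Z: σ_y = 710.2 MPa, ρ = 7810 kg/m³
  alloy P: σ_y = 1060 MPa, ρ = 4485 kg/m³
  alloy L: σ_y = 49.37 MPa, ρ = 2540 kg/m³
  alloy V: σ_y = 68.05 MPa, ρ = 1210 kg/m³
  alloy R: σ_y = 240.6 MPa, ρ = 1850 kg/m³
  alloy P: M = 23.2×10⁻³
  alloy R: M = 20.9×10⁻³
  alloy V: M = 13.8×10⁻³
  alloy Z: M = 10.2×10⁻³
  alloy B: M = 6.07×10⁻³
  alloy L: M = 5.30×10⁻³
Alloy P has the largest M.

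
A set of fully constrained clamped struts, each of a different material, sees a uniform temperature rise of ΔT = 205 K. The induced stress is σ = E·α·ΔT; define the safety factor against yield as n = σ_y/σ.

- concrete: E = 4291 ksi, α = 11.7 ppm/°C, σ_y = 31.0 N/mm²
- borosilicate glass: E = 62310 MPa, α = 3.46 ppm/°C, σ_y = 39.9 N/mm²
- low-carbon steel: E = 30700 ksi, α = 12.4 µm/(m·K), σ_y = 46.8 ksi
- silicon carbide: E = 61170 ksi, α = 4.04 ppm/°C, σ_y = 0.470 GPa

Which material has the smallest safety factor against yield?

concrete

In consistent units (E in GPa, α in ×10⁻⁶/K, σ_y in MPa):
  concrete: E = 29.59, α = 11.7, σ_y = 31.00 → σ = 71.0 MPa, n = 0.437
  borosilicate glass: E = 62.31, α = 3.46, σ_y = 39.90 → σ = 44.2 MPa, n = 0.903
  low-carbon steel: E = 211.7, α = 12.4, σ_y = 322.7 → σ = 538 MPa, n = 0.600
  silicon carbide: E = 421.8, α = 4.04, σ_y = 470.0 → σ = 349 MPa, n = 1.35
Smallest n: concrete with n = 0.437.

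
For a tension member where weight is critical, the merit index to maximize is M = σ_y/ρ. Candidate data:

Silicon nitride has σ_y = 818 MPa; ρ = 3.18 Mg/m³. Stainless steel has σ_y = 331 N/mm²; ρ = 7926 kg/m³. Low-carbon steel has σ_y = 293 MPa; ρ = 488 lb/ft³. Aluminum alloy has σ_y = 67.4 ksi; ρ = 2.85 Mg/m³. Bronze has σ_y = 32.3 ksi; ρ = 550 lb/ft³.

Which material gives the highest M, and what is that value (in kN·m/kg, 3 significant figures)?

Normalizing units and computing the index:
  silicon nitride: σ_y = 818.0 MPa, ρ = 3180 kg/m³
  stainless steel: σ_y = 331.0 MPa, ρ = 7926 kg/m³
  low-carbon steel: σ_y = 293.0 MPa, ρ = 7817 kg/m³
  aluminum alloy: σ_y = 464.7 MPa, ρ = 2850 kg/m³
  bronze: σ_y = 222.7 MPa, ρ = 8810 kg/m³
  silicon nitride: M = 257 kN·m/kg
  aluminum alloy: M = 163 kN·m/kg
  stainless steel: M = 41.8 kN·m/kg
  low-carbon steel: M = 37.5 kN·m/kg
  bronze: M = 25.3 kN·m/kg
Silicon nitride ranks first.

silicon nitride, M = 257 kN·m/kg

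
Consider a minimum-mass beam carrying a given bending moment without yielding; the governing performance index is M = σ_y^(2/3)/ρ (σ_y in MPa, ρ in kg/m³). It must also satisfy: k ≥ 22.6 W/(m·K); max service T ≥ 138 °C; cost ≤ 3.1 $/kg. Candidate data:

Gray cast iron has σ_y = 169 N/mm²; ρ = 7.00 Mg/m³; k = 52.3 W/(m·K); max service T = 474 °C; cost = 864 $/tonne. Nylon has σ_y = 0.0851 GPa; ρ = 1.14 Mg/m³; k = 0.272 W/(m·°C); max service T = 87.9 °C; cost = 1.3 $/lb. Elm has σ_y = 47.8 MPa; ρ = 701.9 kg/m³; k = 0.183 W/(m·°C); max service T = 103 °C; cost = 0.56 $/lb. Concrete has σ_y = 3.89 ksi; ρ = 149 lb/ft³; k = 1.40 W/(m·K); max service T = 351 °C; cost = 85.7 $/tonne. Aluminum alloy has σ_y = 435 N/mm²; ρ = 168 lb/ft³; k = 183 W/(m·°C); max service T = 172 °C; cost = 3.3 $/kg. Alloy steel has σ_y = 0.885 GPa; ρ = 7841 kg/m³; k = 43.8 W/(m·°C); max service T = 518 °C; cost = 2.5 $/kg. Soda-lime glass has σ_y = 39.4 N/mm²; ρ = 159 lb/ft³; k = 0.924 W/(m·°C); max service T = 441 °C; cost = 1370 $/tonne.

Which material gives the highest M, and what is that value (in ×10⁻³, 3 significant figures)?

Screen on constraints: k ≥ 22.6 W/(m·K); max service T ≥ 138 °C; cost ≤ 3.1 $/kg. Survivors: gray cast iron, alloy steel.
Convert each candidate to consistent units, then evaluate M:
  gray cast iron: σ_y = 169.0 MPa, ρ = 7000 kg/m³
  alloy steel: σ_y = 885.0 MPa, ρ = 7841 kg/m³
  alloy steel: M = 11.8×10⁻³
  gray cast iron: M = 4.37×10⁻³
The maximum is for alloy steel.

alloy steel, M = 11.8×10⁻³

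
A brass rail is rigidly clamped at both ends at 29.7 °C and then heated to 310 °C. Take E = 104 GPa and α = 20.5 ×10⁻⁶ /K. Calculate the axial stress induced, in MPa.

ΔT = 280.3 K. Constrained thermal stress σ = E·α·ΔT = 104.0×10³ MPa × 20.5×10⁻⁶ × 280.3 = 598 MPa (compressive).

598 MPa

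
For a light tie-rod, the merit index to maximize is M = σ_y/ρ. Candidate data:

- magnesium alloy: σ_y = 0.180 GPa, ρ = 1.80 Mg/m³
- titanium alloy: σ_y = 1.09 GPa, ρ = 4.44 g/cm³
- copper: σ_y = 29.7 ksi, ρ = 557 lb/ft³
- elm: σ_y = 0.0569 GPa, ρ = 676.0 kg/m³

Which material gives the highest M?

titanium alloy

Convert each candidate to consistent units, then evaluate M:
  magnesium alloy: σ_y = 180.0 MPa, ρ = 1800 kg/m³
  titanium alloy: σ_y = 1090 MPa, ρ = 4440 kg/m³
  copper: σ_y = 204.8 MPa, ρ = 8922 kg/m³
  elm: σ_y = 56.90 MPa, ρ = 676.0 kg/m³
  titanium alloy: M = 245 kN·m/kg
  magnesium alloy: M = 100 kN·m/kg
  elm: M = 84.2 kN·m/kg
  copper: M = 23.0 kN·m/kg
The maximum is for titanium alloy.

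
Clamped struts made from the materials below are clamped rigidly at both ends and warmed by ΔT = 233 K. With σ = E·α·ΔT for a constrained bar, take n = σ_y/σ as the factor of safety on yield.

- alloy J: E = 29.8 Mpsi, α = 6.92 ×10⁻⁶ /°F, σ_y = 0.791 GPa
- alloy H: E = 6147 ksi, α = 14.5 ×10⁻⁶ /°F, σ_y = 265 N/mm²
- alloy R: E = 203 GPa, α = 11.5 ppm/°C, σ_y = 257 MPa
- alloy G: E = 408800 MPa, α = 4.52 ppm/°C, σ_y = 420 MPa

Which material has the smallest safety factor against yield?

alloy R

In consistent units (E in GPa, α in ×10⁻⁶/K, σ_y in MPa):
  alloy J: E = 205.5, α = 12.5, σ_y = 791.0 → σ = 596 MPa, n = 1.33
  alloy H: E = 42.38, α = 26.1, σ_y = 265.0 → σ = 258 MPa, n = 1.03
  alloy R: E = 203.0, α = 11.5, σ_y = 257.0 → σ = 544 MPa, n = 0.472
  alloy G: E = 408.8, α = 4.52, σ_y = 420.0 → σ = 431 MPa, n = 0.976
The minimum is alloy R at n = 0.472.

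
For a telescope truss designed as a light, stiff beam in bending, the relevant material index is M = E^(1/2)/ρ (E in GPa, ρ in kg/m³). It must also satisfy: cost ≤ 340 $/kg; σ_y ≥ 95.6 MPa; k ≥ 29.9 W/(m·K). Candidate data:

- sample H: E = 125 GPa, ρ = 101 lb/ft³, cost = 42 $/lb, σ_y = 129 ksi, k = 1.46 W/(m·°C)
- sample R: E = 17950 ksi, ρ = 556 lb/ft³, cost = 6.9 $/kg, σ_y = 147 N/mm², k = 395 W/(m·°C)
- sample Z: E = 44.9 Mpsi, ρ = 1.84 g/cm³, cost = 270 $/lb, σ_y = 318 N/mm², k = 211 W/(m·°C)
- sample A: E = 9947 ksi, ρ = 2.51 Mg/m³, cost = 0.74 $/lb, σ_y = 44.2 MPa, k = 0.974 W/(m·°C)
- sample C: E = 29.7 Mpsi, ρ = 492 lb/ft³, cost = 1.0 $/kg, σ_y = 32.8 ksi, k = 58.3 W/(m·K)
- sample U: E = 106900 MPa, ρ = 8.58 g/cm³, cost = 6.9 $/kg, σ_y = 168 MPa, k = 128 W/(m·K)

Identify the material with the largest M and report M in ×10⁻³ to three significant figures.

sample C, M = 1.82×10⁻³

Screen on constraints: cost ≤ 340 $/kg; σ_y ≥ 95.6 MPa; k ≥ 29.9 W/(m·K). Survivors: sample R, sample C, sample U.
In SI units:
  sample R: E = 123.8 GPa, ρ = 8906 kg/m³
  sample C: E = 204.8 GPa, ρ = 7881 kg/m³
  sample U: E = 106.9 GPa, ρ = 8580 kg/m³
  sample C: M = 1.82×10⁻³
  sample R: M = 1.25×10⁻³
  sample U: M = 1.21×10⁻³
Sample C has the largest M.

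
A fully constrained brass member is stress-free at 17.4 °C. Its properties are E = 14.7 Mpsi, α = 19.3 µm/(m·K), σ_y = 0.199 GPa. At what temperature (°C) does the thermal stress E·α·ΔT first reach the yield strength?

E = 14.7 Mpsi = 101.4 GPa.
σ_y = 0.199 GPa = 199.0 MPa.
E·α·ΔT = 199.0 MPa ⇒ ΔT = 199.0 / (101.4×10³ × 19.3×10⁻⁶) = 101.7 K.
T = 17.4 + 101.7 = 119.1 °C.

119 °C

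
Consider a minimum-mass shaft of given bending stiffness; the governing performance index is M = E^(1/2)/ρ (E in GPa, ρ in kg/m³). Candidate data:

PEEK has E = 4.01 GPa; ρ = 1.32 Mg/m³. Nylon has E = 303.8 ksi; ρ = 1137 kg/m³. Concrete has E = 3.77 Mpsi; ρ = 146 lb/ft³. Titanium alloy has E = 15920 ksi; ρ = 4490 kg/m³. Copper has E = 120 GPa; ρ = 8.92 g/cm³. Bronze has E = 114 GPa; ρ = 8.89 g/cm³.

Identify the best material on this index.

titanium alloy

Putting every candidate on a common basis:
  PEEK: E = 4.010 GPa, ρ = 1320 kg/m³
  nylon: E = 2.095 GPa, ρ = 1137 kg/m³
  concrete: E = 25.99 GPa, ρ = 2339 kg/m³
  titanium alloy: E = 109.8 GPa, ρ = 4490 kg/m³
  copper: E = 120.0 GPa, ρ = 8920 kg/m³
  bronze: E = 114.0 GPa, ρ = 8890 kg/m³
  titanium alloy: M = 2.33×10⁻³
  concrete: M = 2.18×10⁻³
  PEEK: M = 1.52×10⁻³
  nylon: M = 1.27×10⁻³
  copper: M = 1.23×10⁻³
  bronze: M = 1.20×10⁻³
Titanium alloy has the largest M.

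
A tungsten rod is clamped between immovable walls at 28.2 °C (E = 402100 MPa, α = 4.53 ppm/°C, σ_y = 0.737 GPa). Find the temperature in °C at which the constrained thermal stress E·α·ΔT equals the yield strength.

433 °C

E = 402100 MPa = 402.1 GPa.
σ_y = 0.737 GPa = 737.0 MPa.
E·α·ΔT = 737.0 MPa ⇒ ΔT = 737.0 / (402.1×10³ × 4.53×10⁻⁶) = 404.6 K.
T = 28.2 + 404.6 = 432.8 °C.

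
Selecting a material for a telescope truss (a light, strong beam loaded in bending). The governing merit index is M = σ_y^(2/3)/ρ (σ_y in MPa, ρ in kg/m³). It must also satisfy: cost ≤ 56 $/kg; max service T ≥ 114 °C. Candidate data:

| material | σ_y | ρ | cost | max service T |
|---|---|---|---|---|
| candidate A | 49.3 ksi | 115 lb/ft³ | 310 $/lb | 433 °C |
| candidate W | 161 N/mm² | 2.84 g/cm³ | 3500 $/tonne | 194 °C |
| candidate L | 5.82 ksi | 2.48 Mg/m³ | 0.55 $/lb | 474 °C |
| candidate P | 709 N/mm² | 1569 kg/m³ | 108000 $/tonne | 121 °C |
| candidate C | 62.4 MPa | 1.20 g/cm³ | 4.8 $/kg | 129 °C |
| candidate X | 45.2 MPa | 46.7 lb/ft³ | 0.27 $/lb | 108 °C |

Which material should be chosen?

candidate C

Screen on constraints: cost ≤ 56 $/kg; max service T ≥ 114 °C. Survivors: candidate W, candidate L, candidate C.
In SI units:
  candidate W: σ_y = 161.0 MPa, ρ = 2840 kg/m³
  candidate L: σ_y = 40.13 MPa, ρ = 2480 kg/m³
  candidate C: σ_y = 62.40 MPa, ρ = 1200 kg/m³
  candidate C: M = 13.1×10⁻³
  candidate W: M = 10.4×10⁻³
  candidate L: M = 4.73×10⁻³
The maximum is for candidate C.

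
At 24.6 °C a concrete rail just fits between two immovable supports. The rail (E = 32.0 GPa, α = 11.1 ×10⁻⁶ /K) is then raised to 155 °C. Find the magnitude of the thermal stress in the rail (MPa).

ΔT = 130.4 K. Constrained thermal stress σ = E·α·ΔT = 32.00×10³ MPa × 11.1×10⁻⁶ × 130.4 = 46.3 MPa (compressive).

46.3 MPa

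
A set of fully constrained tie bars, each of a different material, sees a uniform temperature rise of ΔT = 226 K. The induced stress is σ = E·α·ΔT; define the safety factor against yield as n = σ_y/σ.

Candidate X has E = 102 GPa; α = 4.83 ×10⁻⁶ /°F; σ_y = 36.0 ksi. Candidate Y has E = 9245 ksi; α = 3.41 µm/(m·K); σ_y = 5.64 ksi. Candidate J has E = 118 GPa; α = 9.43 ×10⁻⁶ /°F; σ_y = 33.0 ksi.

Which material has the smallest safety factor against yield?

candidate J

In consistent units (E in GPa, α in ×10⁻⁶/K, σ_y in MPa):
  candidate X: E = 102.0, α = 8.69, σ_y = 248.2 → σ = 200 MPa, n = 1.24
  candidate Y: E = 63.74, α = 3.41, σ_y = 38.89 → σ = 49.1 MPa, n = 0.792
  candidate J: E = 118.0, α = 17.0, σ_y = 227.5 → σ = 453 MPa, n = 0.503
Candidate J has the lowest safety factor, n = 0.503.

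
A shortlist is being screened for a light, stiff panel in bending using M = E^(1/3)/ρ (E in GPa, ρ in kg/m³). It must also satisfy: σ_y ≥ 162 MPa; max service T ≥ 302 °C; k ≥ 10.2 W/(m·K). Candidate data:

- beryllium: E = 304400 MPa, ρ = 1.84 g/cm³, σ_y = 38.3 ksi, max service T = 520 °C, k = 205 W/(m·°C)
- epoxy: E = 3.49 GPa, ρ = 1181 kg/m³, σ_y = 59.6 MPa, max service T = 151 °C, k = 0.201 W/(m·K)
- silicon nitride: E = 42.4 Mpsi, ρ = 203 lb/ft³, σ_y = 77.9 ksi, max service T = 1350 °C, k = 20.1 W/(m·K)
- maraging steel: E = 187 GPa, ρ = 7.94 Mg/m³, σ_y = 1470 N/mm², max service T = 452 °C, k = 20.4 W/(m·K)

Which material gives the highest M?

Screen on constraints: σ_y ≥ 162 MPa; max service T ≥ 302 °C; k ≥ 10.2 W/(m·K). Survivors: beryllium, silicon nitride, maraging steel.
Normalizing units and computing the index:
  beryllium: E = 304.4 GPa, ρ = 1840 kg/m³
  silicon nitride: E = 292.3 GPa, ρ = 3252 kg/m³
  maraging steel: E = 187.0 GPa, ρ = 7940 kg/m³
  beryllium: M = 3.66×10⁻³
  silicon nitride: M = 2.04×10⁻³
  maraging steel: M = 0.720×10⁻³
Beryllium ranks first.

beryllium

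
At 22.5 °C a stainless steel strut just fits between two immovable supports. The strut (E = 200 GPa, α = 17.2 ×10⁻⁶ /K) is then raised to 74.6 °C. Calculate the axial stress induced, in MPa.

ΔT = 52.10 K. Constrained thermal stress σ = E·α·ΔT = 200.0×10³ MPa × 17.2×10⁻⁶ × 52.10 = 179 MPa (compressive).

179 MPa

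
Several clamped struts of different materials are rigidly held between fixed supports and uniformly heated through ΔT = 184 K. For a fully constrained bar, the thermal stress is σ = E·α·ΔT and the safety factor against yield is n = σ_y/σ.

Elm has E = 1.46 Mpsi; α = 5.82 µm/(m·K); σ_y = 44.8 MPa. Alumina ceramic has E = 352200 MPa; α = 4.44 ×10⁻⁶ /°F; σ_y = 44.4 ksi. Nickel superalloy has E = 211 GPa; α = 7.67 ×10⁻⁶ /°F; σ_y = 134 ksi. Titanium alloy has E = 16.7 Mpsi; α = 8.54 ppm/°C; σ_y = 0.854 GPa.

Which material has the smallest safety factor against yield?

In consistent units (E in GPa, α in ×10⁻⁶/K, σ_y in MPa):
  elm: E = 10.07, α = 5.82, σ_y = 44.80 → σ = 10.8 MPa, n = 4.16
  alumina ceramic: E = 352.2, α = 7.99, σ_y = 306.1 → σ = 518 MPa, n = 0.591
  nickel superalloy: E = 211.0, α = 13.8, σ_y = 923.9 → σ = 536 MPa, n = 1.72
  titanium alloy: E = 115.1, α = 8.54, σ_y = 854.0 → σ = 181 MPa, n = 4.72
Smallest n: alumina ceramic with n = 0.591.

alumina ceramic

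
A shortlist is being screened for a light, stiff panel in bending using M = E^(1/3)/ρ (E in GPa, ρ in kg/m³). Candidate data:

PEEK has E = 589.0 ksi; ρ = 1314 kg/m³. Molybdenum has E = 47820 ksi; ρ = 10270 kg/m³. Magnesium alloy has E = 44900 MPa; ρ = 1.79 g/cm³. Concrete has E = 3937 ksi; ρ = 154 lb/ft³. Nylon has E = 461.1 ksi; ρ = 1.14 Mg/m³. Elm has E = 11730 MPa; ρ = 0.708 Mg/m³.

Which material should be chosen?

elm

Convert each candidate to consistent units, then evaluate M:
  PEEK: E = 4.061 GPa, ρ = 1314 kg/m³
  molybdenum: E = 329.7 GPa, ρ = 10270 kg/m³
  magnesium alloy: E = 44.90 GPa, ρ = 1790 kg/m³
  concrete: E = 27.14 GPa, ρ = 2467 kg/m³
  nylon: E = 3.179 GPa, ρ = 1140 kg/m³
  elm: E = 11.73 GPa, ρ = 708.0 kg/m³
  elm: M = 3.21×10⁻³
  magnesium alloy: M = 1.99×10⁻³
  nylon: M = 1.29×10⁻³
  concrete: M = 1.22×10⁻³
  PEEK: M = 1.21×10⁻³
  molybdenum: M = 0.673×10⁻³
Elm ranks first.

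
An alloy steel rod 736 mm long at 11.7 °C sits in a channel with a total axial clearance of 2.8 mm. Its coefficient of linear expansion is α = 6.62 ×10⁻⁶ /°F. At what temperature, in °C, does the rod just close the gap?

331 °C

α = 6.62×10⁻⁶/°F × 9/5 = 11.9×10⁻⁶/K.
α·L₀·ΔT = 2.8 mm ⇒ ΔT = 2.8 / (11.9×10⁻⁶ × 736.0) = 319.3 K.
T = 11.7 + 319.3 = 331.0 °C.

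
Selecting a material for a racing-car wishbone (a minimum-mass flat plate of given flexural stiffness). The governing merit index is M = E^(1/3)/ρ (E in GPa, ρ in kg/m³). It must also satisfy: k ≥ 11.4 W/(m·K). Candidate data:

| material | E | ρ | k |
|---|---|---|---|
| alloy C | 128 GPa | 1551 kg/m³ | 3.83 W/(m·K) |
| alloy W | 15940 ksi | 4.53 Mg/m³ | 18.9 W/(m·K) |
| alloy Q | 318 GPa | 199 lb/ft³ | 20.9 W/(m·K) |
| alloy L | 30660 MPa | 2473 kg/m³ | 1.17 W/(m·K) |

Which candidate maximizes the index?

Screen on constraints: k ≥ 11.4 W/(m·K). Survivors: alloy W, alloy Q.
Normalizing units and computing the index:
  alloy W: E = 109.9 GPa, ρ = 4530 kg/m³
  alloy Q: E = 318.0 GPa, ρ = 3188 kg/m³
  alloy Q: M = 2.14×10⁻³
  alloy W: M = 1.06×10⁻³
The maximum is for alloy Q.

alloy Q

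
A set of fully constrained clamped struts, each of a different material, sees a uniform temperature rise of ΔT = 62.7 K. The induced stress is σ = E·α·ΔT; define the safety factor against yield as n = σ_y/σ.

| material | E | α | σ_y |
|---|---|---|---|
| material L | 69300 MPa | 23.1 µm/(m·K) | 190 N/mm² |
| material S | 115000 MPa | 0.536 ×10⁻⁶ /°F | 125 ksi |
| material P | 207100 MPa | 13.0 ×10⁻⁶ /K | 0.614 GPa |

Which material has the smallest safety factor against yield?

material L

With everything in SI (GPa, ×10⁻⁶/K, MPa):
  material L: E = 69.30, α = 23.1, σ_y = 190.0 → σ = 100 MPa, n = 1.89
  material S: E = 115.0, α = 0.965, σ_y = 861.8 → σ = 6.96 MPa, n = 124
  material P: E = 207.1, α = 13.0, σ_y = 614.0 → σ = 169 MPa, n = 3.64
Smallest n: material L with n = 1.89.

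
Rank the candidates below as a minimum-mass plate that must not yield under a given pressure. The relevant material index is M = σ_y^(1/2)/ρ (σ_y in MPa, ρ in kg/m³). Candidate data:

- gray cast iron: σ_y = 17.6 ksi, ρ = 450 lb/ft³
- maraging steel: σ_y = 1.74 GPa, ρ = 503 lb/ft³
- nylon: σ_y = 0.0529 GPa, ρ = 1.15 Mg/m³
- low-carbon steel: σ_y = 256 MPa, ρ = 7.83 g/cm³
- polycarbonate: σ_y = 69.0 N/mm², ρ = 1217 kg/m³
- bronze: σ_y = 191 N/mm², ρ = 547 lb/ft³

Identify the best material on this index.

polycarbonate

After converting to SI:
  gray cast iron: σ_y = 121.3 MPa, ρ = 7208 kg/m³
  maraging steel: σ_y = 1740 MPa, ρ = 8057 kg/m³
  nylon: σ_y = 52.90 MPa, ρ = 1150 kg/m³
  low-carbon steel: σ_y = 256.0 MPa, ρ = 7830 kg/m³
  polycarbonate: σ_y = 69.00 MPa, ρ = 1217 kg/m³
  bronze: σ_y = 191.0 MPa, ρ = 8762 kg/m³
  polycarbonate: M = 6.83×10⁻³
  nylon: M = 6.32×10⁻³
  maraging steel: M = 5.18×10⁻³
  low-carbon steel: M = 2.04×10⁻³
  bronze: M = 1.58×10⁻³
  gray cast iron: M = 1.53×10⁻³
Polycarbonate ranks first.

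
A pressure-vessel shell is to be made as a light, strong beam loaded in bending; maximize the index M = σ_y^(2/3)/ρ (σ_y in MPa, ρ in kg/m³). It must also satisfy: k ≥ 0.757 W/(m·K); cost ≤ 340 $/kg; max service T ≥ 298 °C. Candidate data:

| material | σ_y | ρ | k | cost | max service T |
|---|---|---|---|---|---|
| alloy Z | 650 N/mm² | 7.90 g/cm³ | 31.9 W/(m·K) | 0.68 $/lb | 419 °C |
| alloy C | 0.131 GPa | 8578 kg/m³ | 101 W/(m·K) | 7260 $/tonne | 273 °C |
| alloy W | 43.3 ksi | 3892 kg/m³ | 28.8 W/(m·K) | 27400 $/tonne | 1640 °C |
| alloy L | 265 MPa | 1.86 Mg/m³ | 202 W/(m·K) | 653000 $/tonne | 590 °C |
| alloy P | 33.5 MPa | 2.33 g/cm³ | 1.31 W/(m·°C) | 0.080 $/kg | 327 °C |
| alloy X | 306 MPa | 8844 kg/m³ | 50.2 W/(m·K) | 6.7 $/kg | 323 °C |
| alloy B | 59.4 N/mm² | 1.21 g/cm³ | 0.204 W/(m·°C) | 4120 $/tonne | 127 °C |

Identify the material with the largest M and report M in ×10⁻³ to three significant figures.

alloy W, M = 11.5×10⁻³

Screen on constraints: k ≥ 0.757 W/(m·K); cost ≤ 340 $/kg; max service T ≥ 298 °C. Survivors: alloy Z, alloy W, alloy P, alloy X.
After converting to SI:
  alloy Z: σ_y = 650.0 MPa, ρ = 7900 kg/m³
  alloy W: σ_y = 298.5 MPa, ρ = 3892 kg/m³
  alloy P: σ_y = 33.50 MPa, ρ = 2330 kg/m³
  alloy X: σ_y = 306.0 MPa, ρ = 8844 kg/m³
  alloy W: M = 11.5×10⁻³
  alloy Z: M = 9.50×10⁻³
  alloy X: M = 5.13×10⁻³
  alloy P: M = 4.46×10⁻³
Alloy W ranks first.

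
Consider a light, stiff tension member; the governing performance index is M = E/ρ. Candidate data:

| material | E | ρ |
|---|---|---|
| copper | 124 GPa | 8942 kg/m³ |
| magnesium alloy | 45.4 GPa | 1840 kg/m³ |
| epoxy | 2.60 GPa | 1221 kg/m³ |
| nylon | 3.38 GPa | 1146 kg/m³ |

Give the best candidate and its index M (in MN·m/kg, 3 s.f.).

Computing M directly (units already consistent):
  magnesium alloy: M = 24.7 MN·m/kg
  copper: M = 13.9 MN·m/kg
  nylon: M = 2.95 MN·m/kg
  epoxy: M = 2.13 MN·m/kg
Magnesium alloy ranks first.

magnesium alloy, M = 24.7 MN·m/kg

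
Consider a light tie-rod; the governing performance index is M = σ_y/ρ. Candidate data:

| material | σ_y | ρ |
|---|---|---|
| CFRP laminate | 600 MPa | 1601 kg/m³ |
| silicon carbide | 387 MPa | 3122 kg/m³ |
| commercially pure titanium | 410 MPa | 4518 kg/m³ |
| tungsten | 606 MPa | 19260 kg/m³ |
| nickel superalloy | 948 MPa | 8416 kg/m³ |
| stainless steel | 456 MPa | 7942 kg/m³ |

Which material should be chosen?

Evaluate M for each candidate:
  CFRP laminate: M = 375 kN·m/kg
  silicon carbide: M = 124 kN·m/kg
  nickel superalloy: M = 113 kN·m/kg
  commercially pure titanium: M = 90.7 kN·m/kg
  stainless steel: M = 57.4 kN·m/kg
  tungsten: M = 31.5 kN·m/kg
CFRP laminate ranks first.

CFRP laminate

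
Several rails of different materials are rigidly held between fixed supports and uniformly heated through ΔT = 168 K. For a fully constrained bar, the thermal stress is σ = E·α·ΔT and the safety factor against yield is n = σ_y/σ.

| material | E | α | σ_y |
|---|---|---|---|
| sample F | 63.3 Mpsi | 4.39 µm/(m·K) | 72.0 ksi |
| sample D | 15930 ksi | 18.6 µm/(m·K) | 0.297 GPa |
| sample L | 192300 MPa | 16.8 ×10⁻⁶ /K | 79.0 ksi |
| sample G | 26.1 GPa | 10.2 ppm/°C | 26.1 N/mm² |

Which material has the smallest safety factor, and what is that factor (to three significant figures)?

sample G, n = 0.584

Converting E to GPa, α to ×10⁻⁶/K, σ_y to MPa, then σ and n for each:
  sample F: E = 436.4, α = 4.39, σ_y = 496.4 → σ = 322 MPa, n = 1.54
  sample D: E = 109.8, α = 18.6, σ_y = 297.0 → σ = 343 MPa, n = 0.865
  sample L: E = 192.3, α = 16.8, σ_y = 544.7 → σ = 543 MPa, n = 1.00
  sample G: E = 26.10, α = 10.2, σ_y = 26.10 → σ = 44.7 MPa, n = 0.584
Smallest n: sample G with n = 0.584.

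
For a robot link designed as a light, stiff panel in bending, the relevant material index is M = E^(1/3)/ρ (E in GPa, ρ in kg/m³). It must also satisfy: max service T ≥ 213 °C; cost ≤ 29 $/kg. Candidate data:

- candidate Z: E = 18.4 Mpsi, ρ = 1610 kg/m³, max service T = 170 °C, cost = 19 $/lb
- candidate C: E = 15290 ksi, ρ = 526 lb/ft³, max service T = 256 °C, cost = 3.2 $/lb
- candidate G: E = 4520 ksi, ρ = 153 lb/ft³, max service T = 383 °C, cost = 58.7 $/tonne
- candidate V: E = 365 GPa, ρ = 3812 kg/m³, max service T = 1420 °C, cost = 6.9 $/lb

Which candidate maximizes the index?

candidate V

Screen on constraints: max service T ≥ 213 °C; cost ≤ 29 $/kg. Survivors: candidate C, candidate G, candidate V.
After converting to SI:
  candidate C: E = 105.4 GPa, ρ = 8426 kg/m³
  candidate G: E = 31.16 GPa, ρ = 2451 kg/m³
  candidate V: E = 365.0 GPa, ρ = 3812 kg/m³
  candidate V: M = 1.87×10⁻³
  candidate G: M = 1.28×10⁻³
  candidate C: M = 0.561×10⁻³
Candidate V has the largest M.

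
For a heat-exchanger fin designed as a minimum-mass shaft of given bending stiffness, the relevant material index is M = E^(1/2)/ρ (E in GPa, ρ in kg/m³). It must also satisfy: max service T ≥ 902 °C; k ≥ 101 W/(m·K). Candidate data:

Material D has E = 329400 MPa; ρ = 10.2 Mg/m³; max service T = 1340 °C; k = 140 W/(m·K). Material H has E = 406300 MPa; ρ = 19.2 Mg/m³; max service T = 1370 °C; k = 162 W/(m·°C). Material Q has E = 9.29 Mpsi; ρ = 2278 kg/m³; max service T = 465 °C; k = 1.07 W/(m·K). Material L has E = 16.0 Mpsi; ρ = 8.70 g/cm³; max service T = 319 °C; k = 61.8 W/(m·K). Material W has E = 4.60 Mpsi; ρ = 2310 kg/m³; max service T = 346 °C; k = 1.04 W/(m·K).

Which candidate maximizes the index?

material D

Screen on constraints: max service T ≥ 902 °C; k ≥ 101 W/(m·K). Survivors: material D, material H.
Putting every candidate on a common basis:
  material D: E = 329.4 GPa, ρ = 10200 kg/m³
  material H: E = 406.3 GPa, ρ = 19200 kg/m³
  material D: M = 1.78×10⁻³
  material H: M = 1.05×10⁻³
The maximum is for material D.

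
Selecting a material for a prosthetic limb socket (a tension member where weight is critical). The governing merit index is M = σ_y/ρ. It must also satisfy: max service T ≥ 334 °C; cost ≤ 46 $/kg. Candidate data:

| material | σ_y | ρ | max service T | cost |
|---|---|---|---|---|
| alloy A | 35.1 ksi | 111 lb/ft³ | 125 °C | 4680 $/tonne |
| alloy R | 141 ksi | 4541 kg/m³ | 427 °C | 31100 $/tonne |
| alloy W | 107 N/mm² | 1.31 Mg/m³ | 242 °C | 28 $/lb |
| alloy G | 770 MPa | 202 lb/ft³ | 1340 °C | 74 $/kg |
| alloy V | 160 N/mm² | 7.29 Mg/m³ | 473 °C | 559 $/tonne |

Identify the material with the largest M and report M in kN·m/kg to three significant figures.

alloy R, M = 214 kN·m/kg

Screen on constraints: max service T ≥ 334 °C; cost ≤ 46 $/kg. Survivors: alloy R, alloy V.
Putting every candidate on a common basis:
  alloy R: σ_y = 972.2 MPa, ρ = 4541 kg/m³
  alloy V: σ_y = 160.0 MPa, ρ = 7290 kg/m³
  alloy R: M = 214 kN·m/kg
  alloy V: M = 21.9 kN·m/kg
The maximum is for alloy R.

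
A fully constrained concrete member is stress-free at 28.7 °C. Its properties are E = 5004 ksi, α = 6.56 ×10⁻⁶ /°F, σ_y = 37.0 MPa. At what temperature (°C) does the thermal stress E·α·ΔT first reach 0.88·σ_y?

109 °C

E = 5004 ksi = 34.50 GPa.
α = 6.56×10⁻⁶/°F × 9/5 = 11.8×10⁻⁶/K.
E·α·ΔT = 32.56 MPa ⇒ ΔT = 32.56 / (34.50×10³ × 11.8×10⁻⁶) = 79.92 K.
T = 28.7 + 79.92 = 108.6 °C.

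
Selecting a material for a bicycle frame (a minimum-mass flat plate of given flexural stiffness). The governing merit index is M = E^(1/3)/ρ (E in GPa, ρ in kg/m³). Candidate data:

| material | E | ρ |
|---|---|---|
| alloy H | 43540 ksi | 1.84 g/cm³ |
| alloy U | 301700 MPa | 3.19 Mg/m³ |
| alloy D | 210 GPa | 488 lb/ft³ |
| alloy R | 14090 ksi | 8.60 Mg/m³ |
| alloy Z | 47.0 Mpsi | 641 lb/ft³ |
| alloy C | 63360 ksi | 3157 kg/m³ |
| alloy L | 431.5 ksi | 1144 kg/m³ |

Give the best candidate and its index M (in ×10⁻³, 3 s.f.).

Normalizing units and computing the index:
  alloy H: E = 300.2 GPa, ρ = 1840 kg/m³
  alloy U: E = 301.7 GPa, ρ = 3190 kg/m³
  alloy D: E = 210.0 GPa, ρ = 7817 kg/m³
  alloy R: E = 97.15 GPa, ρ = 8600 kg/m³
  alloy Z: E = 324.1 GPa, ρ = 10270 kg/m³
  alloy C: E = 436.9 GPa, ρ = 3157 kg/m³
  alloy L: E = 2.975 GPa, ρ = 1144 kg/m³
  alloy H: M = 3.64×10⁻³
  alloy C: M = 2.40×10⁻³
  alloy U: M = 2.10×10⁻³
  alloy L: M = 1.26×10⁻³
  alloy D: M = 0.760×10⁻³
  alloy Z: M = 0.669×10⁻³
  alloy R: M = 0.535×10⁻³
Alloy H ranks first.

alloy H, M = 3.64×10⁻³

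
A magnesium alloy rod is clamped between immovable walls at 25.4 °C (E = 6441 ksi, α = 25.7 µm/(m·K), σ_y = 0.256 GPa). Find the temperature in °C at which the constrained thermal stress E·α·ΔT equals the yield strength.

250 °C

E = 6441 ksi = 44.41 GPa.
σ_y = 0.256 GPa = 256.0 MPa.
E·α·ΔT = 256.0 MPa ⇒ ΔT = 256.0 / (44.41×10³ × 25.7×10⁻⁶) = 224.3 K.
T = 25.4 + 224.3 = 249.7 °C.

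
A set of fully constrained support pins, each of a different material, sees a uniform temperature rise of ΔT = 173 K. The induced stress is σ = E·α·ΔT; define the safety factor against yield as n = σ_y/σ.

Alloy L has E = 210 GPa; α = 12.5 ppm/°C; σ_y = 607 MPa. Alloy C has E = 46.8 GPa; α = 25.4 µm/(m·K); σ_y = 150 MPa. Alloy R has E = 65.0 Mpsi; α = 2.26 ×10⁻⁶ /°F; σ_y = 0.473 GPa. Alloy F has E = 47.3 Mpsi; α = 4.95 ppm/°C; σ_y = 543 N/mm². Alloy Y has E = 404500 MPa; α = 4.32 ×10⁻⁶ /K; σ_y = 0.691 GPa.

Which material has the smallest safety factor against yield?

alloy C

Per material, after unit conversion:
  alloy L: E = 210.0, α = 12.5, σ_y = 607.0 → σ = 454 MPa, n = 1.34
  alloy C: E = 46.80, α = 25.4, σ_y = 150.0 → σ = 206 MPa, n = 0.729
  alloy R: E = 448.2, α = 4.07, σ_y = 473.0 → σ = 315 MPa, n = 1.50
  alloy F: E = 326.1, α = 4.95, σ_y = 543.0 → σ = 279 MPa, n = 1.94
  alloy Y: E = 404.5, α = 4.32, σ_y = 691.0 → σ = 302 MPa, n = 2.29
Smallest n: alloy C with n = 0.729.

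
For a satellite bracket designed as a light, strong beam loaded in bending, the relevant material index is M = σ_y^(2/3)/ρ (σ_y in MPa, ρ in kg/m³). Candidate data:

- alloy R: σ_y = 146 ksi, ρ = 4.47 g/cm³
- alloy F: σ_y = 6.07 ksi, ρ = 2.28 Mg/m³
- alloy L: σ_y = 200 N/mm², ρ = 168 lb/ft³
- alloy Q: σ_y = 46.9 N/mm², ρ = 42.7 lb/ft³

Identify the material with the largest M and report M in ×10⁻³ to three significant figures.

Putting every candidate on a common basis:
  alloy R: σ_y = 1007 MPa, ρ = 4470 kg/m³
  alloy F: σ_y = 41.85 MPa, ρ = 2280 kg/m³
  alloy L: σ_y = 200.0 MPa, ρ = 2691 kg/m³
  alloy Q: σ_y = 46.90 MPa, ρ = 684.0 kg/m³
  alloy R: M = 22.5×10⁻³
  alloy Q: M = 19.0×10⁻³
  alloy L: M = 12.7×10⁻³
  alloy F: M = 5.29×10⁻³
Alloy R has the largest M.

alloy R, M = 22.5×10⁻³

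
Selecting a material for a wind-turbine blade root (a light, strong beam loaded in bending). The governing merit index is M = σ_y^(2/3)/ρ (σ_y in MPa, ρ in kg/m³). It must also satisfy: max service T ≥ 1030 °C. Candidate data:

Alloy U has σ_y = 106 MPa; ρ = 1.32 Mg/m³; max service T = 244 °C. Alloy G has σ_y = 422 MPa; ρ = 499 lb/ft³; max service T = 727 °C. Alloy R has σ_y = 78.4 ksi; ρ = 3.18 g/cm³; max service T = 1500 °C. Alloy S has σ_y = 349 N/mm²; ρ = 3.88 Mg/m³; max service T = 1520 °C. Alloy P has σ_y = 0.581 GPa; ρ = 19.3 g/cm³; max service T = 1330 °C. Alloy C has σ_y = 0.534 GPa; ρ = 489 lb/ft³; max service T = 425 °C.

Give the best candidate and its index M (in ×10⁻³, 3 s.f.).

alloy R, M = 20.9×10⁻³

Screen on constraints: max service T ≥ 1030 °C. Survivors: alloy R, alloy S, alloy P.
In SI units:
  alloy R: σ_y = 540.5 MPa, ρ = 3180 kg/m³
  alloy S: σ_y = 349.0 MPa, ρ = 3880 kg/m³
  alloy P: σ_y = 581.0 MPa, ρ = 19300 kg/m³
  alloy R: M = 20.9×10⁻³
  alloy S: M = 12.8×10⁻³
  alloy P: M = 3.61×10⁻³
Highest index: alloy R.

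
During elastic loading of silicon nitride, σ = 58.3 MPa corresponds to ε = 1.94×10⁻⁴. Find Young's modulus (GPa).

301 GPa

E = σ/ε = 58.3 MPa / 1.94×10⁻⁴ = 300500 MPa = 301 GPa.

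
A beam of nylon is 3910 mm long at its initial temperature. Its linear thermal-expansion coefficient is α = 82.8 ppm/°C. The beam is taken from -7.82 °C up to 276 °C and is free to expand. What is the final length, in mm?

4001.9 mm

ΔT = 276 − (-7.82) = 283.8 K.
ΔL = α·L₀·ΔT = 82.8×10⁻⁶ × 3910 mm × 283.8 K = 91.9 mm.
L = L₀ + ΔL = 3910 + 91.9 = 4001.9 mm.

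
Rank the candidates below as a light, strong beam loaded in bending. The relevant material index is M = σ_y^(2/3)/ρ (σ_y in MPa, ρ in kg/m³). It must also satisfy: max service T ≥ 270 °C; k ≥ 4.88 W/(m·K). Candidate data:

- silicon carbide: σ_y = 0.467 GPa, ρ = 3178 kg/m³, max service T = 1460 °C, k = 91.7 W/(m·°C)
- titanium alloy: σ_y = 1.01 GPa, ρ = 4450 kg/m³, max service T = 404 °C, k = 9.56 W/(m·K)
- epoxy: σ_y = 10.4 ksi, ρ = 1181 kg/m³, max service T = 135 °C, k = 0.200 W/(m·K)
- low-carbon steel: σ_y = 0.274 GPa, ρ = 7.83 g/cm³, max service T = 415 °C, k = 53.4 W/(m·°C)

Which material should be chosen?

titanium alloy

Screen on constraints: max service T ≥ 270 °C; k ≥ 4.88 W/(m·K). Survivors: silicon carbide, titanium alloy, low-carbon steel.
Convert each candidate to consistent units, then evaluate M:
  silicon carbide: σ_y = 467.0 MPa, ρ = 3178 kg/m³
  titanium alloy: σ_y = 1010 MPa, ρ = 4450 kg/m³
  low-carbon steel: σ_y = 274.0 MPa, ρ = 7830 kg/m³
  titanium alloy: M = 22.6×10⁻³
  silicon carbide: M = 18.9×10⁻³
  low-carbon steel: M = 5.39×10⁻³
Highest index: titanium alloy.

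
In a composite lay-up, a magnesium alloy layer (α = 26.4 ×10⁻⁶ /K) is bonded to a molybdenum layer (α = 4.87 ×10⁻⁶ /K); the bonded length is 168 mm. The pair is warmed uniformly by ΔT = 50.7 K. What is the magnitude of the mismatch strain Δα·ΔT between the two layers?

1.09×10⁻³

Δα = |26.4 − 4.87|×10⁻⁶/K = 21.5×10⁻⁶/K.
Mismatch strain = Δα·ΔT = 21.5×10⁻⁶ × 50.7 = 1.09×10⁻³.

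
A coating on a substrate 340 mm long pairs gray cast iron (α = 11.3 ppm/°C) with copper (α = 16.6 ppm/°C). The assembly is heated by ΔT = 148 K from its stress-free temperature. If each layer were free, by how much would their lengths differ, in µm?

267 µm

Δα = |11.3 − 16.6|×10⁻⁶/K = 5.30×10⁻⁶/K.
ΔL_mismatch = Δα·L·ΔT = 5.30×10⁻⁶ × 340.0 mm × 148.0 K = 267 µm.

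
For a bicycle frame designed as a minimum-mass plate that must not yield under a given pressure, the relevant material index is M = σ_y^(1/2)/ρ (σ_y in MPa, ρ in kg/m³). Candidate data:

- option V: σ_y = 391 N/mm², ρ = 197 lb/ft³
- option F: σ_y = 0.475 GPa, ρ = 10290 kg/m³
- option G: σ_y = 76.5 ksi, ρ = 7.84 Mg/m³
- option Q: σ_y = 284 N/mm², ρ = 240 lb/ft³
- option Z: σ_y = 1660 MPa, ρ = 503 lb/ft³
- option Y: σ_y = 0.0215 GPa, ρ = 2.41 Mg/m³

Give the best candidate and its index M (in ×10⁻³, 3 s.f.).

After converting to SI:
  option V: σ_y = 391.0 MPa, ρ = 3156 kg/m³
  option F: σ_y = 475.0 MPa, ρ = 10290 kg/m³
  option G: σ_y = 527.4 MPa, ρ = 7840 kg/m³
  option Q: σ_y = 284.0 MPa, ρ = 3844 kg/m³
  option Z: σ_y = 1660 MPa, ρ = 8057 kg/m³
  option Y: σ_y = 21.50 MPa, ρ = 2410 kg/m³
  option V: M = 6.27×10⁻³
  option Z: M = 5.06×10⁻³
  option Q: M = 4.38×10⁻³
  option G: M = 2.93×10⁻³
  option F: M = 2.12×10⁻³
  option Y: M = 1.92×10⁻³
The maximum is for option V.

option V, M = 6.27×10⁻³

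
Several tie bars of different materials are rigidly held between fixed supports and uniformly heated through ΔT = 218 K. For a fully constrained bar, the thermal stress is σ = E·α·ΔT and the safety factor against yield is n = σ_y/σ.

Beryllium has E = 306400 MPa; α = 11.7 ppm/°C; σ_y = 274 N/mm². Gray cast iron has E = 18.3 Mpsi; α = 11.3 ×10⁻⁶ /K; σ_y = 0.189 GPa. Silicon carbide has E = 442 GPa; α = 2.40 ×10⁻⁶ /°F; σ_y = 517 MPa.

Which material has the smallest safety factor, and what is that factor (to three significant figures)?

beryllium, n = 0.351

Per material, after unit conversion:
  beryllium: E = 306.4, α = 11.7, σ_y = 274.0 → σ = 782 MPa, n = 0.351
  gray cast iron: E = 126.2, α = 11.3, σ_y = 189.0 → σ = 311 MPa, n = 0.608
  silicon carbide: E = 442.0, α = 4.32, σ_y = 517.0 → σ = 416 MPa, n = 1.24
The minimum is beryllium at n = 0.351.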